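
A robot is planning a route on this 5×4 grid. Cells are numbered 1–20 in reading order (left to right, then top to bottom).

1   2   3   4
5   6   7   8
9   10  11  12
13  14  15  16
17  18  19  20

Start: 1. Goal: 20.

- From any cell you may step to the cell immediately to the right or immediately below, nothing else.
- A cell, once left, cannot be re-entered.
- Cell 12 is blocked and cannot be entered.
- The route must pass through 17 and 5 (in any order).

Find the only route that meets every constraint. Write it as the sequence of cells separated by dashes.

Moves only go right or down, so the column and row indices never decrease.
Route from 1: 4× down (reaching 17), 3× right (reaching 20) — 7 moves in all.
Check: all required cells visited.

1 - 5 - 9 - 13 - 17 - 18 - 19 - 20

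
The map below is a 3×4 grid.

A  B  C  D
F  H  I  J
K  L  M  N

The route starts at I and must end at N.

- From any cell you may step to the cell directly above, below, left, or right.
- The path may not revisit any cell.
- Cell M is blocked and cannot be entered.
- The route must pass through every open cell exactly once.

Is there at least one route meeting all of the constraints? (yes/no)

yes

One route that works: I → H → L → K → F → A → B → C → D → J → N.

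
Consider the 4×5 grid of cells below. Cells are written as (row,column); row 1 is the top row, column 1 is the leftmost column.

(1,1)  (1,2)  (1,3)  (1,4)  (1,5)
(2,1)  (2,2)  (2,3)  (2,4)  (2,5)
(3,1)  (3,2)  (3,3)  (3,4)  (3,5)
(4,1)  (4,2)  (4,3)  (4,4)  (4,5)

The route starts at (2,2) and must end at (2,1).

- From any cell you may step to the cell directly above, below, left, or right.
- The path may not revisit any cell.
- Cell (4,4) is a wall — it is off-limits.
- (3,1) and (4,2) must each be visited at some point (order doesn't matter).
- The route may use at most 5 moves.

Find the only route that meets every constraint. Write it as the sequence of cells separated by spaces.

The 5-move cap with required stops at (3,1), (4,2) leaves no slack for detours.
Route from (2,2): 2× down (reaching (4,2)), left to (4,1), 2× up (reaching (2,1)) — 5 moves in all.
Check: all required cells visited; 5 ≤ 5 moves.

(2,2) (3,2) (4,2) (4,1) (3,1) (2,1)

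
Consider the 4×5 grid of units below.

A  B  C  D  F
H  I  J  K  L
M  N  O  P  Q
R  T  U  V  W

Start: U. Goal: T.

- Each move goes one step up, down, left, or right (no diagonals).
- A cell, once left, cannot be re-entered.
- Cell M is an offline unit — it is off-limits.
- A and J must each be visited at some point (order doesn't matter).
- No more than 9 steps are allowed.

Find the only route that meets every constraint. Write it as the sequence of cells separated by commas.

The 9-move cap with required stops at A, J leaves no slack for detours.
Route from U: 3× up (reaching C), 2× left (reaching A), down to H, right to I, 2× down (reaching T) — 9 moves in all.
Check: all required cells visited; 9 ≤ 9 moves.

U, O, J, C, B, A, H, I, N, T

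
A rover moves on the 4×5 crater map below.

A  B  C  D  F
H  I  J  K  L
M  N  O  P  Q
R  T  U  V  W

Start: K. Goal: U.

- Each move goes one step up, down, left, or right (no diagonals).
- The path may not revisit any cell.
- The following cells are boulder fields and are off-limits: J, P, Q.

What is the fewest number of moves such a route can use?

The Manhattan distance from K to U is |2−4| + |4−3| = 3, so at least 3 moves are needed.
That bound ignores the blocked cells. Measuring each leg by the fewest moves that actually steer around them (K→U: 7) raises the lower bound to 7.
A route of 7 moves exists: K → D → C → B → I → N → T → U.
Since 7 matches that lower bound, it is optimal.

7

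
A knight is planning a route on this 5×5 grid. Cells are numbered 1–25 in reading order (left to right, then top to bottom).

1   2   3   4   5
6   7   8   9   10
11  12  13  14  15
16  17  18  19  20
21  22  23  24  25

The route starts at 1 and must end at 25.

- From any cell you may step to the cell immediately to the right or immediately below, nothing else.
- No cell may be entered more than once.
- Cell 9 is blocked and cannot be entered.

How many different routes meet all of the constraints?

54

A right/down-only route from 1 to 25 makes exactly 4 down-moves and 4 right-moves in some order.
With no other constraints that would be C(8,4) = 70 routes.
Subtract routes through each blocked cell (inclusion–exclusion for overlaps): − through 9: 16 → 54.
That gives 54 routes.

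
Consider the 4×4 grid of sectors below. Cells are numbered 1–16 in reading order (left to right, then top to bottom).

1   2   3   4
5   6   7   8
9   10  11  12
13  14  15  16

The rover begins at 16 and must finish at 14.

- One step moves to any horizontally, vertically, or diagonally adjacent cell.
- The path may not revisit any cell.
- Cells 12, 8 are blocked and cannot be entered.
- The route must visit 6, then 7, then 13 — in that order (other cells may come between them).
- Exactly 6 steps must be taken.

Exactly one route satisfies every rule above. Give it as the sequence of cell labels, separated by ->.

16 -> 11 -> 6 -> 7 -> 10 -> 13 -> 14

The waypoints must appear in the order 6, 7, 13, with no cell reused.
Route from 16: 2× up-left (reaching 6), right to 7, 2× down-left (reaching 13), right to 14 — 6 moves in all.
Check: order respected (6 at step 2, 7 at step 3, 13 at step 5); 6 moves as required.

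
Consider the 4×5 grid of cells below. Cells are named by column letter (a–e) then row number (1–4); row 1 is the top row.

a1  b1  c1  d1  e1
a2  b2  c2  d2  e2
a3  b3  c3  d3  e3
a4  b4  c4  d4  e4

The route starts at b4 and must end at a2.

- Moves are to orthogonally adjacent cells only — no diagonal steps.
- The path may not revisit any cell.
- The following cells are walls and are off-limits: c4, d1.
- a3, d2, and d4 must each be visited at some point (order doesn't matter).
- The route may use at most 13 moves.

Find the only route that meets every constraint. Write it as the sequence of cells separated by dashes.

The budget equals the shortest possible length, so every move has to be on a shortest route through the required cells.
Route from b4: left to a4, up to a3, 3× right (reaching d3), down to d4, right to e4, 2× up (reaching e2), 4× left (reaching a2) — 13 moves in all.
Check: all required cells visited; 13 ≤ 13 moves.

b4 - a4 - a3 - b3 - c3 - d3 - d4 - e4 - e3 - e2 - d2 - c2 - b2 - a2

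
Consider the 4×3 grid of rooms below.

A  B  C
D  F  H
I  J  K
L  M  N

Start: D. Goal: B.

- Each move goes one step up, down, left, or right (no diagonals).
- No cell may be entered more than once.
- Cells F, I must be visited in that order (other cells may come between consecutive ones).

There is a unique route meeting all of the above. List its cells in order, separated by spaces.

The waypoints must appear in the order F, I, with no cell reused.
Route from D: right to F, down to J, left to I, down to L, 2× right (reaching N), 3× up (reaching C), left to B — 10 moves in all.
Check: order respected (F at step 1, I at step 3).

D F J I L M N K H C B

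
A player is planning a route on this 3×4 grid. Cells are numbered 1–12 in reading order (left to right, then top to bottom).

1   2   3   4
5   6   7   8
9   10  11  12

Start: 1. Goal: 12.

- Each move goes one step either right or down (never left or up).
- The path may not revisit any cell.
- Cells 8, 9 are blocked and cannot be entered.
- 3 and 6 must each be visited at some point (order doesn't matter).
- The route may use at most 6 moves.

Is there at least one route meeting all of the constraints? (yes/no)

no

6 is below but to the left of 3: going 3 → 6 would need a leftward move and 6 → 3 an upward move, so no right/down-only route can visit both required cells.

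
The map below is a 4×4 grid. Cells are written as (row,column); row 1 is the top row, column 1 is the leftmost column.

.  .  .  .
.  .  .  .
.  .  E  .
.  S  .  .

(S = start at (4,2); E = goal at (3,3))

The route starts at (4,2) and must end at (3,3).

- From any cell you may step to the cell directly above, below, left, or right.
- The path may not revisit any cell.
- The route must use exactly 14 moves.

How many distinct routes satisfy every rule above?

6

Need simple routes of exactly 14 moves from (4,2) to (3,3) (Manhattan distance 2, so 6 moves are spent on a detour and 6 undoing it).
Enumerating: (4,2) (3,2) (3,1) (2,1) (1,1) (1,2) (2,2) (2,3) (1,3) (1,4) (2,4) (3,4) (4,4) (4,3) (3,3) | (4,2) (4,1) (3,1) (2,1) (1,1) (1,2) (2,2) (2,3) (1,3) (1,4) (2,4) (3,4) (4,4) (4,3) (3,3) | (4,2) (4,1) (3,1) (3,2) (2,2) (2,1) (1,1) (1,2) (1,3) (2,3) (2,4) (3,4) (4,4) (4,3) (3,3) | (4,2) (4,1) (3,1) (3,2) (2,2) (2,1) (1,1) (1,2) (1,3) (1,4) (2,4) (3,4) (4,4) (4,3) (3,3) | (4,2) (4,3) (4,4) (3,4) (2,4) (1,4) (1,3) (2,3) (2,2) (1,2) (1,1) (2,1) (3,1) (3,2) (3,3) | (4,2) (4,3) (4,4) (3,4) (2,4) (1,4) (1,3) (1,2) (1,1) (2,1) (3,1) (3,2) (2,2) (2,3) (3,3).
That gives 6 routes.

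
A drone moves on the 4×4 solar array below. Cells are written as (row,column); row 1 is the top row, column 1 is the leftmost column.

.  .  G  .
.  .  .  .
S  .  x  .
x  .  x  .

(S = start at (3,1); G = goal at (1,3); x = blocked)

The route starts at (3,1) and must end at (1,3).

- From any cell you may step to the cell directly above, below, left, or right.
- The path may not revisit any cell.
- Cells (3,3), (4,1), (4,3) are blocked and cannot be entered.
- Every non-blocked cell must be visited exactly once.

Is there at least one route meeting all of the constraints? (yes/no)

no

Cell (4,2) has only one open neighbour but is neither the start nor the goal, so a Hamiltonian route would have to both enter and leave it through the same neighbour — impossible without revisiting.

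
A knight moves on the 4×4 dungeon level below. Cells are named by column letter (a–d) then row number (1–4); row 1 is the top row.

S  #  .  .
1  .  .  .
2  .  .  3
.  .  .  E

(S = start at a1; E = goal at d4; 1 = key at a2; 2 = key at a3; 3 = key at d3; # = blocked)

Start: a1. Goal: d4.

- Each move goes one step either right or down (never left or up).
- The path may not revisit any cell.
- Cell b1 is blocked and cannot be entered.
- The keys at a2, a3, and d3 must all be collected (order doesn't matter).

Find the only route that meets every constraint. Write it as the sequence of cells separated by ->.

Moves only go right or down, so the column and row indices never decrease.
Route from a1: 2× down (reaching a3), 3× right (reaching d3), down to d4 — 6 moves in all.
Check: all required cells visited.

a1 -> a2 -> a3 -> b3 -> c3 -> d3 -> d4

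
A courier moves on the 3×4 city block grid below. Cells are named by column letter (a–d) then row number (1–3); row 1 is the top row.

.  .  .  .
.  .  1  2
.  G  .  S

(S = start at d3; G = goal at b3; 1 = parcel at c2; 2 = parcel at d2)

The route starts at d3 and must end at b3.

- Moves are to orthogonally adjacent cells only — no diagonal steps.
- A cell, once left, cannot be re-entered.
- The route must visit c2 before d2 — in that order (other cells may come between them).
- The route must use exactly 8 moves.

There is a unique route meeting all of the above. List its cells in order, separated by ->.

The waypoints must appear in the order c2, d2, with no cell reused.
Route from d3: left 1 to c3, up 1 to c2, right 1 to d2, up 1 to d1, left 2 to b1, down 2 to b3 — 8 moves in all.
Check: order respected (1 at step 2, 2 at step 3); 8 moves as required.

d3 -> c3 -> c2 -> d2 -> d1 -> c1 -> b1 -> b2 -> b3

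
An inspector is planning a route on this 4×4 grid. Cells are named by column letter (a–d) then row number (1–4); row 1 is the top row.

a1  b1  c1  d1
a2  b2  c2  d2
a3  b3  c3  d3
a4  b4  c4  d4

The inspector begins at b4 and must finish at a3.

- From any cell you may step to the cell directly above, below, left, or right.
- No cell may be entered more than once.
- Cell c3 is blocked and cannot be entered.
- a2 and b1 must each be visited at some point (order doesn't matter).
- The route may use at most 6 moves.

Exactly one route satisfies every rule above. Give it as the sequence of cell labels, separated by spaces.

Any route must reach a2 and b1 and still end at a3 within 6 moves, so the order of the required stops is forced.
Route from b4: 3× up (reaching b1), left to a1, 2× down (reaching a3) — 6 moves in all.
Check: all required cells visited; 6 ≤ 6 moves.

b4 b3 b2 b1 a1 a2 a3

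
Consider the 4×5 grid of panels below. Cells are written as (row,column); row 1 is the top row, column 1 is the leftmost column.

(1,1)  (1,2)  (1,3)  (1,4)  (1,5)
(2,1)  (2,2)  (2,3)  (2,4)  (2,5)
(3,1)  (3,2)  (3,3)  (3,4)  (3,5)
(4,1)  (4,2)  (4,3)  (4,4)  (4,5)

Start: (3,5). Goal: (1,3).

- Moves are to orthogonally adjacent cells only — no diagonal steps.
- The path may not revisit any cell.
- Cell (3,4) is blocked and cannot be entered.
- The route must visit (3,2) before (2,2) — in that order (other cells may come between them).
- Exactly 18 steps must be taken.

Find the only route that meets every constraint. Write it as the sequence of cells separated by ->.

The waypoints must appear in the order (3,2), (2,2), with no cell reused.
Route from (3,5): down 1 to (4,5), left 2 to (4,3), up 1 to (3,3), left 1 to (3,2), down 1 to (4,2), left 1 to (4,1), up 3 to (1,1), right 1 to (1,2), down 1 to (2,2), right 3 to (2,5), up 1 to (1,5), left 2 to (1,3) — 18 moves in all.
Check: order respected ((3,2) at step 5, (2,2) at step 12); 18 moves as required.

(3,5) -> (4,5) -> (4,4) -> (4,3) -> (3,3) -> (3,2) -> (4,2) -> (4,1) -> (3,1) -> (2,1) -> (1,1) -> (1,2) -> (2,2) -> (2,3) -> (2,4) -> (2,5) -> (1,5) -> (1,4) -> (1,3)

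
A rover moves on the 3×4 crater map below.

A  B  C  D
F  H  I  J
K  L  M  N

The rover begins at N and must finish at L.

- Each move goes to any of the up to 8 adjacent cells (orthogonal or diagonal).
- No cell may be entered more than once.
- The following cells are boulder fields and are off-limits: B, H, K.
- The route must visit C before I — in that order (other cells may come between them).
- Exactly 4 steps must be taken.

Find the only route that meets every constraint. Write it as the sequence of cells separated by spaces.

The waypoints must appear in the order C, I, with no cell reused.
Route from N: up 1 to J, up-left 1 to C, down 1 to I, down-left 1 to L — 4 moves in all.
Check: order respected (C at step 2, I at step 3); 4 moves as required.

N J C I L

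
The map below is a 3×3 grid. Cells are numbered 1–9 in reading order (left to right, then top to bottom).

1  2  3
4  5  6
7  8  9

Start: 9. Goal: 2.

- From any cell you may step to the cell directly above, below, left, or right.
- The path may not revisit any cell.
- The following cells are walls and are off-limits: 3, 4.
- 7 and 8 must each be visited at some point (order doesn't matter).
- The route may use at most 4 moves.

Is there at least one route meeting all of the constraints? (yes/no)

7 must be visited but has only one open neighbour (8), and it is neither the start nor the goal — the route would have to enter and leave through 8, re-entering it.

no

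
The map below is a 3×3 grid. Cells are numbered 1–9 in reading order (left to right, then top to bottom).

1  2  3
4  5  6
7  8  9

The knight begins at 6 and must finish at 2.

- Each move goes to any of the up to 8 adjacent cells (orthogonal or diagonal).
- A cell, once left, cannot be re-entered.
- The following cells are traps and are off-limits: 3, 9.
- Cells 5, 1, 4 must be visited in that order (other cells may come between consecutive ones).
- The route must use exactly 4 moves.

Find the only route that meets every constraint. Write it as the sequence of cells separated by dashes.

6 - 5 - 1 - 4 - 2

The waypoints must appear in the order 5, 1, 4, with no cell reused.
Route from 6: left to 5, up-left to 1, down to 4, up-right to 2 — 4 moves in all.
Check: order respected (5 at step 1, 1 at step 2, 4 at step 3); 4 moves as required.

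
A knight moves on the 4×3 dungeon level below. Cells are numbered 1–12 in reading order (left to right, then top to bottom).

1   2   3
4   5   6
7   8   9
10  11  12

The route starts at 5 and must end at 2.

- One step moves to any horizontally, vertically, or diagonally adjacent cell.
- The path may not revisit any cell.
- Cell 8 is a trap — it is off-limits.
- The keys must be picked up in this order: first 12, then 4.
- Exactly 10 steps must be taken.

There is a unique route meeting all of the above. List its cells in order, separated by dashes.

5 - 3 - 6 - 9 - 12 - 11 - 10 - 7 - 4 - 1 - 2

The waypoints must appear in the order 12, 4, with no cell reused.
Route from 5: up-right 1 to 3, down 3 to 12, left 2 to 10, up 3 to 1, right 1 to 2 — 10 moves in all.
Check: order respected (12 at step 4, 4 at step 8); 10 moves as required.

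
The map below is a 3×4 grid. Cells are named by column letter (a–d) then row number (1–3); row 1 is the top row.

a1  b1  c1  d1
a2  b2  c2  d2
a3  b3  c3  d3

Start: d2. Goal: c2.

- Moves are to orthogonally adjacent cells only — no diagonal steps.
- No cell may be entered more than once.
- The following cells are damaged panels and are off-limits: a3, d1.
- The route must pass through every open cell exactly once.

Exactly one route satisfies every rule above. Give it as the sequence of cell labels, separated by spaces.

Need to visit all 10 open cells exactly once, starting at d2 and ending at c2.
Cell a1 has only two open neighbours (a2 and b1), so the path must pass straight through it: one of those is the cell it's entered from and the other is where it exits.
Route from d2: down to d3, 2× left (reaching b3), up to b2, left to a2, up to a1, 2× right (reaching c1), down to c2 — 9 moves in all.
Check: all 10 open cells covered.

d2 d3 c3 b3 b2 a2 a1 b1 c1 c2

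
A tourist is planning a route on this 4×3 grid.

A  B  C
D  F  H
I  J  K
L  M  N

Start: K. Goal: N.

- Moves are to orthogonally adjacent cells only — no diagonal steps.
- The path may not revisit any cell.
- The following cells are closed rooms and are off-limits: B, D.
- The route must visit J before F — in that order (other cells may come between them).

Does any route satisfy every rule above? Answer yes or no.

no

Ignoring the required order, 2 revisit-free routes from K to N pass through all of J and F; the waypoint orders that occur are F → J (2) — never J → F.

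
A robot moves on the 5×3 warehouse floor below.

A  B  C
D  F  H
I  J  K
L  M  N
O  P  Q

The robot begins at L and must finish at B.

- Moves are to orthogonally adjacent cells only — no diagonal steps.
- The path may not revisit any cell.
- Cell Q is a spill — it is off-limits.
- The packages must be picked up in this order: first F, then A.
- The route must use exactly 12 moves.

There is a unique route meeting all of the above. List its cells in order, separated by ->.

The waypoints must appear in the order F, A, with no cell reused.
Route from L: down 1 to O, right 1 to P, up 1 to M, right 1 to N, up 2 to H, left 1 to F, down 1 to J, left 1 to I, up 2 to A, right 1 to B — 12 moves in all.
Check: order respected (F at step 7, A at step 11); 12 moves as required.

L -> O -> P -> M -> N -> K -> H -> F -> J -> I -> D -> A -> B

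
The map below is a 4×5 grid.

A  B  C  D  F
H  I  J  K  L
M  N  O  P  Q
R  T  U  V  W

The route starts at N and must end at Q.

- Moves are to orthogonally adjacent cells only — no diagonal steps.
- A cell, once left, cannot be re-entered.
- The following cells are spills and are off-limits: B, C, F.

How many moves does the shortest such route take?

3

The Manhattan distance from N to Q is |3−3| + |2−5| = 3, so at least 3 moves are needed.
A route of 3 moves achieves this: N → O → P → Q.
Since 3 matches the lower bound, it is optimal.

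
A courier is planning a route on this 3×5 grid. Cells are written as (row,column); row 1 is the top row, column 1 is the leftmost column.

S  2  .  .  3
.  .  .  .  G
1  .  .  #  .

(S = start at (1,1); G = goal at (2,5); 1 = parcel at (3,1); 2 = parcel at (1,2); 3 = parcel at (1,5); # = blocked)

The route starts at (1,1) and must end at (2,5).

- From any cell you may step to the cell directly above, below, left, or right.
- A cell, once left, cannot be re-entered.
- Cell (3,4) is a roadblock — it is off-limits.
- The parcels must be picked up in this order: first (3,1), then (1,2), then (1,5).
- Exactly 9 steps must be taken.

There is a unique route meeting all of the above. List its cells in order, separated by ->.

(1,1) -> (2,1) -> (3,1) -> (3,2) -> (2,2) -> (1,2) -> (1,3) -> (1,4) -> (1,5) -> (2,5)

The waypoints must appear in the order (3,1), (1,2), (1,5), with no cell reused.
Route from (1,1): down 2 to (3,1), right 1 to (3,2), up 2 to (1,2), right 3 to (1,5), down 1 to (2,5) — 9 moves in all.
Check: order respected (1 at step 2, 2 at step 5, 3 at step 8); 9 moves as required.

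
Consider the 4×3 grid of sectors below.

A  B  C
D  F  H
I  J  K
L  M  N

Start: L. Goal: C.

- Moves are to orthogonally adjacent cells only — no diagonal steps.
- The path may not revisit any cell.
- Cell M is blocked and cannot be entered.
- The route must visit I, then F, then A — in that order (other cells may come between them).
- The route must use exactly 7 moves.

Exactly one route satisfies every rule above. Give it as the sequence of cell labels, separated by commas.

L, I, J, F, D, A, B, C

The waypoints must appear in the order I, F, A, with no cell reused.
Route from L: up to I, right to J, up to F, left to D, up to A, 2× right (reaching C) — 7 moves in all.
Check: order respected (I at step 1, F at step 3, A at step 5); 7 moves as required.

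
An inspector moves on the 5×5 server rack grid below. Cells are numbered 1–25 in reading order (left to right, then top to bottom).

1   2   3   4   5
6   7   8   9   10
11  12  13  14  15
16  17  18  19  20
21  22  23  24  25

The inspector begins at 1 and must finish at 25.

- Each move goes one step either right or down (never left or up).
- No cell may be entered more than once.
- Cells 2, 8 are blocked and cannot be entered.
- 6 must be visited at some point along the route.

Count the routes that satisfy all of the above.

25

A right/down-only route from 1 to 25 makes exactly 4 down-moves and 4 right-moves in some order.
With no other constraints that would be C(8,4) = 70 routes.
Split at 6 and multiply the segment counts (each segment already excludes blocked cells): 1→6: 1; 6→25: 25; product = 25.
That gives 25 routes.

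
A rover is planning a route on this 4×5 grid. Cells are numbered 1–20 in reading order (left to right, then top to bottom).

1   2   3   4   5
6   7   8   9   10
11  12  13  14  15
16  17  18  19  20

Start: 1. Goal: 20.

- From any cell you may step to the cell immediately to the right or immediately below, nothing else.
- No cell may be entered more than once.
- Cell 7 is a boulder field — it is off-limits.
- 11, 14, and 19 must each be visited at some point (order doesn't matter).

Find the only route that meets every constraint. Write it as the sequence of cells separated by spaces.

1 6 11 12 13 14 19 20

Moves only go right or down, so the column and row indices never decrease.
Route from 1: down 2 to 11, right 3 to 14, down 1 to 19, right 1 to 20 — 7 moves in all.
Check: all required cells visited.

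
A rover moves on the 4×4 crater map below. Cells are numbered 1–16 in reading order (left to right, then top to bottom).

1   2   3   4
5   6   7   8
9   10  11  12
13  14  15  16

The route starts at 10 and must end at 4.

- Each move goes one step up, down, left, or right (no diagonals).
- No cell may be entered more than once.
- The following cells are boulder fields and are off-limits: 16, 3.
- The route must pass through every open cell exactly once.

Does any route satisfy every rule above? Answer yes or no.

no

Colour the cells like a checkerboard: each orthogonal step flips colour, so a Hamiltonian route alternates colours. Here there are 6 cells of one colour and 8 of the other, with start on the same colour as the goal — the counts and endpoints can't be arranged into an alternating sequence of length 14, so no Hamiltonian route exists.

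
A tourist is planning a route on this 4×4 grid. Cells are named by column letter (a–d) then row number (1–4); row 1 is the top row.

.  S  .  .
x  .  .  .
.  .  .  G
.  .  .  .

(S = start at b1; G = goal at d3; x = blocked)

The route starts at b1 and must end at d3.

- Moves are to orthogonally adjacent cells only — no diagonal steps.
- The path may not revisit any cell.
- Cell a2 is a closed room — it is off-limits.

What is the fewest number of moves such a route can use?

The Manhattan distance from b1 to d3 is |1−3| + |2−4| = 4, so at least 4 moves are needed.
A route of 4 moves achieves this: b1 → b2 → b3 → c3 → d3.
Since 4 matches the lower bound, it is optimal.

4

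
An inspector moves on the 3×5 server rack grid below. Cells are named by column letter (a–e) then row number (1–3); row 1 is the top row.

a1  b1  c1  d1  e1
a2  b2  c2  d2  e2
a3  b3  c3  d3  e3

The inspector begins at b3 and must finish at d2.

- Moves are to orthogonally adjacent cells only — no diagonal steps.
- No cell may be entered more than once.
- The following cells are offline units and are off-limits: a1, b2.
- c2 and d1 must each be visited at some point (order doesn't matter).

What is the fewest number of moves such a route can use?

5

Any route passes through c2 and d1 in some order between b3 and d2. Summing Manhattan distances along each leg and taking the cheapest ordering (b3 → c2 → d1 → d2) gives a lower bound of 2 + 2 + 1 = 5 moves.
A route of 5 moves achieves this: b3 → c3 → c2 → c1 → d1 → d2.
Since 5 matches the lower bound, it is optimal.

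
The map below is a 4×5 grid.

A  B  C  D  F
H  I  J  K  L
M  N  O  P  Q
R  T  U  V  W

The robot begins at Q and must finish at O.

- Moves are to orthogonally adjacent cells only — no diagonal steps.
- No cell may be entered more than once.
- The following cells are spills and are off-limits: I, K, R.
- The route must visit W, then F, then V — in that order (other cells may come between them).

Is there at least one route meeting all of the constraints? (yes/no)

no

Even ignoring the required order, no revisit-free route from Q to O manages to pass through all of W, F, and V: branching out from Q, every path either misses one of them or, having collected them, can no longer reach O without re-entering a cell.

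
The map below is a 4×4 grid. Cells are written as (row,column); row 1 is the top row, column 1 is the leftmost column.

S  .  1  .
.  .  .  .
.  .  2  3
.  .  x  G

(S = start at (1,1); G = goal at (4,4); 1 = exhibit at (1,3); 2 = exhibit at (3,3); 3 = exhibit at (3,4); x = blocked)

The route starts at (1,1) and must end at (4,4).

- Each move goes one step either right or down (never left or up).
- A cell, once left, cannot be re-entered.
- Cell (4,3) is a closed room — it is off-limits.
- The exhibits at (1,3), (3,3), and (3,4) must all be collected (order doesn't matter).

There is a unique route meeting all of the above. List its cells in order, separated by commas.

Moves only go right or down, so the column and row indices never decrease.
Route from (1,1): right 2 to (1,3), down 2 to (3,3), right 1 to (3,4), down 1 to (4,4) — 6 moves in all.
Check: all required cells visited.

(1,1), (1,2), (1,3), (2,3), (3,3), (3,4), (4,4)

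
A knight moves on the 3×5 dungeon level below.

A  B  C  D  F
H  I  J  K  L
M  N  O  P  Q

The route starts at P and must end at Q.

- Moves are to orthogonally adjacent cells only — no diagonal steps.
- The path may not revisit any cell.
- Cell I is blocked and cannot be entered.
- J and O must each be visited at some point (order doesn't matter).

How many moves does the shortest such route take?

5

Any route passes through J and O in some order between P and Q. Summing Manhattan distances along each leg and taking the cheapest ordering (P → J → O → Q) gives a lower bound of 2 + 1 + 2 = 5 moves.
A route of 5 moves achieves this: P → O → J → K → L → Q.
Since 5 matches the lower bound, it is optimal.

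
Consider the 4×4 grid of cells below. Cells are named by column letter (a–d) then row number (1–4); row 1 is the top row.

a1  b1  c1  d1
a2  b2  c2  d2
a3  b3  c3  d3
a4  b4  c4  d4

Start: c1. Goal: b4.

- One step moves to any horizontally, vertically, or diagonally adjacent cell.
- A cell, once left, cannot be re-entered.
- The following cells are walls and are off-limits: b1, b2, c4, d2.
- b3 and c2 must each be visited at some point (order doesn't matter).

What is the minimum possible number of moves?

3

Any route passes through b3 and c2 in some order between c1 and b4. Summing Chebyshev distances along each leg and taking the cheapest ordering (c1 → c2 → b3 → b4) gives a lower bound of 1 + 1 + 1 = 3 moves.
A route of 3 moves achieves this: c1 → c2 → b3 → b4.
Since 3 matches the lower bound, it is optimal.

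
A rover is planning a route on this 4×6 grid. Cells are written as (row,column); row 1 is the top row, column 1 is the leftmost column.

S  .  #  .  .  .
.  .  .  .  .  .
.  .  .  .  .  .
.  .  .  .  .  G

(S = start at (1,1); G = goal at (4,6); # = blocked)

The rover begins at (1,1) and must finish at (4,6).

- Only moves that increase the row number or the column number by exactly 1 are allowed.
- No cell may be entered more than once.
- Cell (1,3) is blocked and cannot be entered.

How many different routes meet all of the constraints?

36

A right/down-only route from (1,1) to (4,6) makes exactly 3 down-moves and 5 right-moves in some order.
With no other constraints that would be C(8,3) = 56 routes.
Subtract routes through each blocked cell (inclusion–exclusion for overlaps): − through (1,3): 20 → 36.
That gives 36 routes.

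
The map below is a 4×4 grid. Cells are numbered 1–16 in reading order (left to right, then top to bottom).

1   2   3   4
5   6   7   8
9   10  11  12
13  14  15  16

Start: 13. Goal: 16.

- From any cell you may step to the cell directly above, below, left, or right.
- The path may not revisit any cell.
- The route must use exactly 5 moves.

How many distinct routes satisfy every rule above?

Need simple routes of exactly 5 moves from 13 to 16 (Manhattan distance 3, so 1 moves are spent on a detour and 1 undoing it).
Enumerating: 13 9 10 14 15 16 | 13 9 10 11 15 16 | 13 9 10 11 12 16 | 13 14 10 11 15 16 | 13 14 10 11 12 16 | 13 14 15 11 12 16.
That gives 6 routes.

6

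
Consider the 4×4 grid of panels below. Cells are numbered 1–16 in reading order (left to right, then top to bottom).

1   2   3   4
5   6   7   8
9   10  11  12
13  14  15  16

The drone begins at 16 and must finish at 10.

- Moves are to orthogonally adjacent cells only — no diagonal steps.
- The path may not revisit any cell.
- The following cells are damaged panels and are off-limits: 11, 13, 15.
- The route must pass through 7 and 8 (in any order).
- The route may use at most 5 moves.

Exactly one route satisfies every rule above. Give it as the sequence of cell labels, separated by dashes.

16 - 12 - 8 - 7 - 6 - 10

The 5-move cap with required stops at 7, 8 leaves no slack for detours.
Route from 16: 2× up (reaching 8), 2× left (reaching 6), down to 10 — 5 moves in all.
Check: all required cells visited; 5 ≤ 5 moves.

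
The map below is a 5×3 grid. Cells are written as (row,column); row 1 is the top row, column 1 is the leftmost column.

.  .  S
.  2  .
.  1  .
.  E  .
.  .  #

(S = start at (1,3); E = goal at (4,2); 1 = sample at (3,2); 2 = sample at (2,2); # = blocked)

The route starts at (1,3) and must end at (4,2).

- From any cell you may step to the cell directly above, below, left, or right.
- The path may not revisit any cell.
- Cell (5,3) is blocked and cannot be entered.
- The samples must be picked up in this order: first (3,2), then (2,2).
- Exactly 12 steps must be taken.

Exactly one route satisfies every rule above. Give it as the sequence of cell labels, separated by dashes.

The waypoints must appear in the order (3,2), (2,2), with no cell reused.
Route from (1,3): 2× down (reaching (3,3)), left to (3,2), 2× up (reaching (1,2)), left to (1,1), 4× down (reaching (5,1)), right to (5,2), up to (4,2) — 12 moves in all.
Check: order respected (1 at step 3, 2 at step 4); 12 moves as required.

(1,3) - (2,3) - (3,3) - (3,2) - (2,2) - (1,2) - (1,1) - (2,1) - (3,1) - (4,1) - (5,1) - (5,2) - (4,2)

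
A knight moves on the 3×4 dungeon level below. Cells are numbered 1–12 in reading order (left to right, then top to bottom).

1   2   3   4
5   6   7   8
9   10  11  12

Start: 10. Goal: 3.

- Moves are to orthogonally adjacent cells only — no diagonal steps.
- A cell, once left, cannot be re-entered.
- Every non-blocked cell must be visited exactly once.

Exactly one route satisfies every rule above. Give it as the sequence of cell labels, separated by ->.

10 -> 9 -> 5 -> 1 -> 2 -> 6 -> 7 -> 11 -> 12 -> 8 -> 4 -> 3

Need to visit all 12 open cells exactly once, starting at 10 and ending at 3.
Route from 10: left to 9, 2× up (reaching 1), right to 2, down to 6, right to 7, down to 11, right to 12, 2× up (reaching 4), left to 3 — 11 moves in all.
Check: all 12 open cells covered.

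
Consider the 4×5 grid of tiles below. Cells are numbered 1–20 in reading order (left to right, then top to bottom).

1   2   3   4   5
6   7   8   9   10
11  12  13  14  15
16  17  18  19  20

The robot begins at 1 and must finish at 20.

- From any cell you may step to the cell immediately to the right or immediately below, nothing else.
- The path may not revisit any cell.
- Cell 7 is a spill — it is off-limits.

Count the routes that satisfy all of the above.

15

A right/down-only route from 1 to 20 makes exactly 3 down-moves and 4 right-moves in some order.
With no other constraints that would be C(7,3) = 35 routes.
Subtract routes through each blocked cell (inclusion–exclusion for overlaps): − through 7: 20 → 15.
That gives 15 routes.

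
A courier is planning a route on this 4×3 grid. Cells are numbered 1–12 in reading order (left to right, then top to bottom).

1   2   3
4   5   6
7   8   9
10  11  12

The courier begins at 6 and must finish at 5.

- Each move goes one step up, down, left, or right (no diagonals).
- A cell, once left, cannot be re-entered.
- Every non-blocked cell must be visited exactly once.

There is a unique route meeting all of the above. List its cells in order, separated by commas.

6, 3, 2, 1, 4, 7, 10, 11, 12, 9, 8, 5

Need to visit all 12 open cells exactly once, starting at 6 and ending at 5.
Cell 10 has only two open neighbours (7 and 11), so the path must pass straight through it: one of those is the cell it's entered from and the other is where it exits.
Route from 6: up 1 to 3, left 2 to 1, down 3 to 10, right 2 to 12, up 1 to 9, left 1 to 8, up 1 to 5 — 11 moves in all.
Check: all 12 open cells covered.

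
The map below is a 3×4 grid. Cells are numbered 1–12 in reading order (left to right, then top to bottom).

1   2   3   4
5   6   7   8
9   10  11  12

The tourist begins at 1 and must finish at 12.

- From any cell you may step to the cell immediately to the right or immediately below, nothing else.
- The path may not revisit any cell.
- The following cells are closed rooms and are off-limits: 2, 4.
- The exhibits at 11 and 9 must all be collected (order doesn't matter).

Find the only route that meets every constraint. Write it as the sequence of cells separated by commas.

1, 5, 9, 10, 11, 12

Moves only go right or down, so the column and row indices never decrease.
Route from 1: 2× down (reaching 9), 3× right (reaching 12) — 5 moves in all.
Check: all required cells visited.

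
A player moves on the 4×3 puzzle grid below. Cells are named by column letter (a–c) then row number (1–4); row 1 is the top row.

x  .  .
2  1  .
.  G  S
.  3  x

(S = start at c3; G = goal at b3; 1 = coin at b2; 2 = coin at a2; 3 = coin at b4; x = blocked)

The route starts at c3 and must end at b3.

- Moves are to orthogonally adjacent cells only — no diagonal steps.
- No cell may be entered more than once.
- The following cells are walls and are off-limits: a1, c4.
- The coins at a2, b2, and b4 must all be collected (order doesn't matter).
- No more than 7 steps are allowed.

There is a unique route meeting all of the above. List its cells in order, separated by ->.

c3 -> c2 -> b2 -> a2 -> a3 -> a4 -> b4 -> b3

Any route must reach a2, b2, and b4 and still end at b3 within 7 moves, so the order of the required stops is forced.
Route from c3: up 1 to c2, left 2 to a2, down 2 to a4, right 1 to b4, up 1 to b3 — 7 moves in all.
Check: all required cells visited; 7 ≤ 7 moves.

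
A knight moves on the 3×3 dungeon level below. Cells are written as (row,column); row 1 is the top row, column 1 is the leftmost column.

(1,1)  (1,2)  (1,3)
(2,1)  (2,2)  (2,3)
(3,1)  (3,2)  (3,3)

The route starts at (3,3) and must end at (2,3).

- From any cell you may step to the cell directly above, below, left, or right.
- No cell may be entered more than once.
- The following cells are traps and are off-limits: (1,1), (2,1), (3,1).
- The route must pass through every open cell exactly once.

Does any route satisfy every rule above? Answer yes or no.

yes

One route that works: (3,3) → (3,2) → (2,2) → (1,2) → (1,3) → (2,3).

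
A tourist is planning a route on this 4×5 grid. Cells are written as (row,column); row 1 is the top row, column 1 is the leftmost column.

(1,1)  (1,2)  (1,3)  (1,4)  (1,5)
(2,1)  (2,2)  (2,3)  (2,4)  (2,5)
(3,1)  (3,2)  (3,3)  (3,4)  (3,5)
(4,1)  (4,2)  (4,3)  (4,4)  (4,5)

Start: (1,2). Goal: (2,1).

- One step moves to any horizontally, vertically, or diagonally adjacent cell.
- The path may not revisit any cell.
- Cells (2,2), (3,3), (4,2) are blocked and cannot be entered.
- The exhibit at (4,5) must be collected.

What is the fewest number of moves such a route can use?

7

Any route passes through (4,5) somewhere between (1,2) and (2,1). Summing Chebyshev distances along the two legs ((1,2) → (4,5) → (2,1)) gives a lower bound of 3 + 4 = 7 moves.
A route of 7 moves achieves this: (1,2) → (2,3) → (3,4) → (4,5) → (4,4) → (4,3) → (3,2) → (2,1).
Since 7 matches the lower bound, it is optimal.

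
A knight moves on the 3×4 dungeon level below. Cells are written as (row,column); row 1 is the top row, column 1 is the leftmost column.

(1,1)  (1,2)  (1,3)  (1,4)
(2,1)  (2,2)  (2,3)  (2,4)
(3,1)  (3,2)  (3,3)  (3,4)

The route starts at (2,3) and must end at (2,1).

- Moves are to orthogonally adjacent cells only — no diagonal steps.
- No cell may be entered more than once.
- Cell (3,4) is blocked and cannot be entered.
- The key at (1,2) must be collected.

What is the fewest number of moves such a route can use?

4

Any route passes through (1,2) somewhere between (2,3) and (2,1). Summing Manhattan distances along the two legs ((2,3) → (1,2) → (2,1)) gives a lower bound of 2 + 2 = 4 moves.
A route of 4 moves achieves this: (2,3) → (1,3) → (1,2) → (2,2) → (2,1).
Since 4 matches the lower bound, it is optimal.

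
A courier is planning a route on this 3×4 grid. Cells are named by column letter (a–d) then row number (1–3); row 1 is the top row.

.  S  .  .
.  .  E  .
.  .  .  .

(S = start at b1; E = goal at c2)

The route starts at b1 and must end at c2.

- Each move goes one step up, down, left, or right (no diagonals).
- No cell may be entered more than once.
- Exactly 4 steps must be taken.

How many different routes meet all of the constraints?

Need simple routes of exactly 4 moves from b1 to c2 (Manhattan distance 2, so 1 moves are spent on a detour and 1 undoing it).
Enumerating: b1 b2 b3 c3 c2 | b1 a1 a2 b2 c2 | b1 c1 d1 d2 c2.
That gives 3 routes.

3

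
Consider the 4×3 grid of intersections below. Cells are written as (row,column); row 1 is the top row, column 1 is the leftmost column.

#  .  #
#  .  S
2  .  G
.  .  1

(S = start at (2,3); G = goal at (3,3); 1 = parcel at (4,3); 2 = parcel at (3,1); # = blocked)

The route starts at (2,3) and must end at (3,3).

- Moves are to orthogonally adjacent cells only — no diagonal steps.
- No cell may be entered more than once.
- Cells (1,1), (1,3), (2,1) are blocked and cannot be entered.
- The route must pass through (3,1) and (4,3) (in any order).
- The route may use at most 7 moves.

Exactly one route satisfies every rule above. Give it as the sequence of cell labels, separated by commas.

(2,3), (2,2), (3,2), (3,1), (4,1), (4,2), (4,3), (3,3)

The budget equals the shortest possible length, so every move has to be on a shortest route through the required cells.
Route from (2,3): left 1 to (2,2), down 1 to (3,2), left 1 to (3,1), down 1 to (4,1), right 2 to (4,3), up 1 to (3,3) — 7 moves in all.
Check: all required cells visited; 7 ≤ 7 moves.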